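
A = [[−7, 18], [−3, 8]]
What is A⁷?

[[−259, 774], [−129, 386]]

tr A = 1 and det A = −2, so the characteristic polynomial is λ² − (1)λ + (−2) with roots −1 and 2.
Eigenvectors give P = [[−3, 2], [−1, 1]] with P⁻¹ = [[−1, 2], [−1, 3]], and A = P·diag(−1, 2)·P⁻¹.
Then A⁷ = P·diag(−1, 128)·P⁻¹ = [[3, 256], [1, 128]] · [[−1, 2], [−1, 3]] = [[−259, 774], [−129, 386]].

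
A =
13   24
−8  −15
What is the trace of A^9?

tr A = −2 and det A = −3, so the characteristic polynomial is λ² − (−2)λ + (−3) with roots 1 and −3.
Eigenvectors give P = [[−2, −3], [1, 2]] with P⁻¹ = [[−2, −3], [1, 2]], and A = P·diag(1, −3)·P⁻¹.
Then A^9 = P·diag(1, −19683)·P⁻¹ = [[−2, 59049], [1, −39366]] · [[−2, −3], [1, 2]] = [[59053, 118104], [−39368, −78735]].

−19682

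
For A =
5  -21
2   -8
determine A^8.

[[-1529, 5355], [-510, 1786]]

tr A = -3 and det A = 2, so the characteristic polynomial is λ² − (-3)λ + (2) with roots -1 and -2.
Eigenvectors give P = [[7, 3], [2, 1]] with P⁻¹ = [[1, -3], [-2, 7]], and A = P·diag(-1, -2)·P⁻¹.
Then A^8 = P·diag(1, 256)·P⁻¹ = [[7, 768], [2, 256]] · [[1, -3], [-2, 7]] = [[-1529, 5355], [-510, 1786]].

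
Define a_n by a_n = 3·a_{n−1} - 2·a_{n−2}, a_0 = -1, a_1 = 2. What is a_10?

3068

With companion matrix A = [[3, -2], [1, 0]], [a_n, a_{n−1}]ᵀ = A·[a_{n−1}, a_{n−2}]ᵀ, so [a_10, a_9]ᵀ = A^9·[a_1, a_0]ᵀ.
A^9 = [[1023, -1022], [511, -510]], giving [a_10, a_9]ᵀ = [[3068], [1532]].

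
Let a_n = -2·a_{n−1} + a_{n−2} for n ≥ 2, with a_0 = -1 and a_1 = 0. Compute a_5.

With companion matrix A = [[-2, 1], [1, 0]], [a_n, a_{n−1}]ᵀ = A·[a_{n−1}, a_{n−2}]ᵀ, so [a_5, a_4]ᵀ = A^4·[a_1, a_0]ᵀ.
A^4 = [[29, -12], [-12, 5]], giving [a_5, a_4]ᵀ = [[12], [-5]].

12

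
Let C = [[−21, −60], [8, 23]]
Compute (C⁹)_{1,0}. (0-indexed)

tr C = 2 and det C = −3, so the characteristic polynomial is λ² − (2)λ + (−3) with roots −1 and 3.
Eigenvectors give P = [[−3, −5], [1, 2]] with P⁻¹ = [[−2, −5], [1, 3]], and C = P·diag(−1, 3)·P⁻¹.
Then C⁹ = P·diag(−1, 19683)·P⁻¹ = [[3, −98415], [−1, 39366]] · [[−2, −5], [1, 3]] = [[−98421, −295260], [39368, 118103]].

39368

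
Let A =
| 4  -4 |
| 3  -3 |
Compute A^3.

A² = A (a projection; rank 1, trace 1), so A^3 = A.

[[4, -4], [3, -3]]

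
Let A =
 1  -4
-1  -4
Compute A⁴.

A² = [[5, 12], [3, 20]]
A³ = [[-7, -68], [-17, -92]]
A⁴ = [[61, 300], [75, 436]]

[[61, 300], [75, 436]]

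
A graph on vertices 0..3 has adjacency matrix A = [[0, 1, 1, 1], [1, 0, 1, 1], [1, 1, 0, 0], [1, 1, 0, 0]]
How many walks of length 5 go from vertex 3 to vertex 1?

29

The number of length-5 walks from vertex 3 to vertex 1 is entry (3,1) of A^5, where A is the adjacency matrix.
A^2 = [[3, 2, 1, 1], [2, 3, 1, 1], [1, 1, 2, 2], [1, 1, 2, 2]]
A^3 = [[4, 5, 5, 5], [5, 4, 5, 5], [5, 5, 2, 2], [5, 5, 2, 2]]
A^4 = [[15, 14, 9, 9], [14, 15, 9, 9], [9, 9, 10, 10], [9, 9, 10, 10]]
A^5 = [[32, 33, 29, 29], [33, 32, 29, 29], [29, 29, 18, 18], [29, 29, 18, 18]]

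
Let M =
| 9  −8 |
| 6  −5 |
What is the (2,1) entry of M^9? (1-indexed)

tr M = 4 and det M = 3, so the characteristic polynomial is λ² − (4)λ + (3) with roots 1 and 3.
Eigenvectors give P = [[1, −4], [1, −3]] with P⁻¹ = [[−3, 4], [−1, 1]], and M = P·diag(1, 3)·P⁻¹.
Then M^9 = P·diag(1, 19683)·P⁻¹ = [[1, −78732], [1, −59049]] · [[−3, 4], [−1, 1]] = [[78729, −78728], [59046, −59045]].

59046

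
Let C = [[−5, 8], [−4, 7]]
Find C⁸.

[[−6559, 13120], [−6560, 13121]]

tr C = 2 and det C = −3, so the characteristic polynomial is λ² − (2)λ + (−3) with roots 3 and −1.
Eigenvectors give P = [[1, 2], [1, 1]] with P⁻¹ = [[−1, 2], [1, −1]], and C = P·diag(3, −1)·P⁻¹.
Then C⁸ = P·diag(6561, 1)·P⁻¹ = [[6561, 2], [6561, 1]] · [[−1, 2], [1, −1]] = [[−6559, 13120], [−6560, 13121]].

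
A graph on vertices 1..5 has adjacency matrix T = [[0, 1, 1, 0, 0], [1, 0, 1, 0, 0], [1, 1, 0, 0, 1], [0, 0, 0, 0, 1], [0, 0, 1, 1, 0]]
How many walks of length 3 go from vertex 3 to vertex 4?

0

The number of length-3 walks from vertex 3 to vertex 4 is entry (3,4) of T³, where T is the adjacency matrix.
T² = [[2, 1, 1, 0, 1], [1, 2, 1, 0, 1], [1, 1, 3, 1, 0], [0, 0, 1, 1, 0], [1, 1, 0, 0, 2]]
T³ = [[2, 3, 4, 1, 1], [3, 2, 4, 1, 1], [4, 4, 2, 0, 4], [1, 1, 0, 0, 2], [1, 1, 4, 2, 0]]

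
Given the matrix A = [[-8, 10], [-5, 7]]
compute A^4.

tr A = -1 and det A = -6, so the characteristic polynomial is λ² − (-1)λ + (-6) with roots -3 and 2.
Eigenvectors give P = [[-2, -1], [-1, -1]] with P⁻¹ = [[-1, 1], [1, -2]], and A = P·diag(-3, 2)·P⁻¹.
Then A^4 = P·diag(81, 16)·P⁻¹ = [[-162, -16], [-81, -16]] · [[-1, 1], [1, -2]] = [[146, -130], [65, -49]].

[[146, -130], [65, -49]]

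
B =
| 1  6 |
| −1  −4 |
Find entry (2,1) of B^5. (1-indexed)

tr B = −3 and det B = 2, so the characteristic polynomial is λ² − (−3)λ + (2) with roots −1 and −2.
Eigenvectors give P = [[3, 2], [−1, −1]] with P⁻¹ = [[1, 2], [−1, −3]], and B = P·diag(−1, −2)·P⁻¹.
Then B^5 = P·diag(−1, −32)·P⁻¹ = [[−3, −64], [1, 32]] · [[1, 2], [−1, −3]] = [[61, 186], [−31, −94]].

−31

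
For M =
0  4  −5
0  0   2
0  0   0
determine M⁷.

[[0, 0, 0], [0, 0, 0], [0, 0, 0]]

M is strictly triangular, hence nilpotent: M³ = 0, so M⁷ = 0.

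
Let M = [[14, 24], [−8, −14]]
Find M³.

[[56, 96], [−32, −56]]

tr M = 0 and det M = −4, so the characteristic polynomial is λ² − (0)λ + (−4) with roots −2 and 2.
Eigenvectors give P = [[−3, −2], [2, 1]] with P⁻¹ = [[1, 2], [−2, −3]], and M = P·diag(−2, 2)·P⁻¹.
Then M³ = P·diag(−8, 8)·P⁻¹ = [[24, −16], [−16, 8]] · [[1, 2], [−2, −3]] = [[56, 96], [−32, −56]].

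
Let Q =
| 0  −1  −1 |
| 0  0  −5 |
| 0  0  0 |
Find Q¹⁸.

[[0, 0, 0], [0, 0, 0], [0, 0, 0]]

Q is strictly triangular, hence nilpotent: Q³ = 0, so Q¹⁸ = 0.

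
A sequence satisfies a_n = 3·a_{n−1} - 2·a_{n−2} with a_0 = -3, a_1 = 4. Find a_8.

1782

With companion matrix A = [[3, -2], [1, 0]], [a_n, a_{n−1}]ᵀ = A·[a_{n−1}, a_{n−2}]ᵀ, so [a_8, a_7]ᵀ = A⁷·[a_1, a_0]ᵀ.
A⁷ = [[255, -254], [127, -126]], giving [a_8, a_7]ᵀ = [[1782], [886]].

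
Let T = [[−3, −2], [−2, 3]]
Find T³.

[[−39, −26], [−26, 39]]

T² = [[13, 0], [0, 13]]
T³ = [[−39, −26], [−26, 39]]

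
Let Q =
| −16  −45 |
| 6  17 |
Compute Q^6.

tr Q = 1 and det Q = −2, so the characteristic polynomial is λ² − (1)λ + (−2) with roots 2 and −1.
Eigenvectors give P = [[−5, 3], [2, −1]] with P⁻¹ = [[1, 3], [2, 5]], and Q = P·diag(2, −1)·P⁻¹.
Then Q^6 = P·diag(64, 1)·P⁻¹ = [[−320, 3], [128, −1]] · [[1, 3], [2, 5]] = [[−314, −945], [126, 379]].

[[−314, −945], [126, 379]]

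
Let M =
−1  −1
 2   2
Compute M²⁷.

M² = M (a projection; rank 1, trace 1), so M²⁷ = M.

[[−1, −1], [2, 2]]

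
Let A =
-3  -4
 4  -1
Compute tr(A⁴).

A² = [[-7, 16], [-16, -15]]
A³ = [[85, 12], [-12, 79]]
A⁴ = [[-207, -352], [352, -31]]

-238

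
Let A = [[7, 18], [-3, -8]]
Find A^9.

tr A = -1 and det A = -2, so the characteristic polynomial is λ² − (-1)λ + (-2) with roots 1 and -2.
Eigenvectors give P = [[-3, -2], [1, 1]] with P⁻¹ = [[-1, -2], [1, 3]], and A = P·diag(1, -2)·P⁻¹.
Then A^9 = P·diag(1, -512)·P⁻¹ = [[-3, 1024], [1, -512]] · [[-1, -2], [1, 3]] = [[1027, 3078], [-513, -1538]].

[[1027, 3078], [-513, -1538]]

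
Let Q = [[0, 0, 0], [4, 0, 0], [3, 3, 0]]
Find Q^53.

[[0, 0, 0], [0, 0, 0], [0, 0, 0]]

Q is strictly triangular, hence nilpotent: Q^3 = 0, so Q^53 = 0.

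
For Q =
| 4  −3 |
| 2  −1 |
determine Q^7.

[[382, −381], [254, −253]]

tr Q = 3 and det Q = 2, so the characteristic polynomial is λ² − (3)λ + (2) with roots 1 and 2.
Eigenvectors give P = [[−1, 3], [−1, 2]] with P⁻¹ = [[2, −3], [1, −1]], and Q = P·diag(1, 2)·P⁻¹.
Then Q^7 = P·diag(1, 128)·P⁻¹ = [[−1, 384], [−1, 256]] · [[2, −3], [1, −1]] = [[382, −381], [254, −253]].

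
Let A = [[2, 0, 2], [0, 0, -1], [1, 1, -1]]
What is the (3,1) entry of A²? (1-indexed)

1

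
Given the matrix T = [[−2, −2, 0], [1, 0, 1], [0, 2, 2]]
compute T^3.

T^2 = [[2, 4, −2], [−2, 0, 2], [2, 4, 6]]
T^3 = [[0, −8, 0], [4, 8, 4], [0, 8, 16]]

[[0, −8, 0], [4, 8, 4], [0, 8, 16]]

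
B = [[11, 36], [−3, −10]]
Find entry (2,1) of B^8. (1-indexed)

tr B = 1 and det B = −2, so the characteristic polynomial is λ² − (1)λ + (−2) with roots −1 and 2.
Eigenvectors give P = [[−3, 4], [1, −1]] with P⁻¹ = [[1, 4], [1, 3]], and B = P·diag(−1, 2)·P⁻¹.
Then B^8 = P·diag(1, 256)·P⁻¹ = [[−3, 1024], [1, −256]] · [[1, 4], [1, 3]] = [[1021, 3060], [−255, −764]].

−255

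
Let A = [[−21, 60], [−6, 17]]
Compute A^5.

tr A = −4 and det A = 3, so the characteristic polynomial is λ² − (−4)λ + (3) with roots −3 and −1.
Eigenvectors give P = [[10, −3], [3, −1]] with P⁻¹ = [[1, −3], [3, −10]], and A = P·diag(−3, −1)·P⁻¹.
Then A^5 = P·diag(−243, −1)·P⁻¹ = [[−2430, 3], [−729, 1]] · [[1, −3], [3, −10]] = [[−2421, 7260], [−726, 2177]].

[[−2421, 7260], [−726, 2177]]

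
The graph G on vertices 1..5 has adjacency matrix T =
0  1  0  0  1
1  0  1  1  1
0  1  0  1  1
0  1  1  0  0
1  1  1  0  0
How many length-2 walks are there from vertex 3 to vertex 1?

The number of length-2 walks from vertex 3 to vertex 1 is entry (3,1) of T², where T is the adjacency matrix.
T² = [[2, 1, 2, 1, 1], [1, 4, 2, 1, 2], [2, 2, 3, 1, 1], [1, 1, 1, 2, 2], [1, 2, 1, 2, 3]]

2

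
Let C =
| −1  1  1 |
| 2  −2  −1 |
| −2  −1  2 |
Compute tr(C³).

C² = [[1, −4, 0], [−4, 7, 2], [−4, −2, 3]]
C³ = [[−9, 9, 5], [14, −20, −7], [−6, −3, 4]]

−25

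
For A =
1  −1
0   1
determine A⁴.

A² = [[1, −2], [0, 1]]
A³ = [[1, −3], [0, 1]]
A⁴ = [[1, −4], [0, 1]]

[[1, −4], [0, 1]]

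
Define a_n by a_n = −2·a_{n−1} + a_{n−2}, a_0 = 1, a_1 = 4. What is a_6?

With companion matrix T = [[−2, 1], [1, 0]], [a_n, a_{n−1}]ᵀ = T·[a_{n−1}, a_{n−2}]ᵀ, so [a_6, a_5]ᵀ = T⁵·[a_1, a_0]ᵀ.
T⁵ = [[−70, 29], [29, −12]], giving [a_6, a_5]ᵀ = [[−251], [104]].

−251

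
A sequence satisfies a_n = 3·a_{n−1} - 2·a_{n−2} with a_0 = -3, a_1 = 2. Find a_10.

With companion matrix A = [[3, -2], [1, 0]], [a_n, a_{n−1}]ᵀ = A·[a_{n−1}, a_{n−2}]ᵀ, so [a_10, a_9]ᵀ = A^9·[a_1, a_0]ᵀ.
A^9 = [[1023, -1022], [511, -510]], giving [a_10, a_9]ᵀ = [[5112], [2552]].

5112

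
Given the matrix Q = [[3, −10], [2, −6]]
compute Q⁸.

[[−1019, 2550], [−510, 1276]]

tr Q = −3 and det Q = 2, so the characteristic polynomial is λ² − (−3)λ + (2) with roots −1 and −2.
Eigenvectors give P = [[5, 2], [2, 1]] with P⁻¹ = [[1, −2], [−2, 5]], and Q = P·diag(−1, −2)·P⁻¹.
Then Q⁸ = P·diag(1, 256)·P⁻¹ = [[5, 512], [2, 256]] · [[1, −2], [−2, 5]] = [[−1019, 2550], [−510, 1276]].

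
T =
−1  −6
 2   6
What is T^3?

[[−49, −114], [38, 84]]

tr T = 5 and det T = 6, so the characteristic polynomial is λ² − (5)λ + (6) with roots 3 and 2.
Eigenvectors give P = [[−3, 2], [2, −1]] with P⁻¹ = [[1, 2], [2, 3]], and T = P·diag(3, 2)·P⁻¹.
Then T^3 = P·diag(27, 8)·P⁻¹ = [[−81, 16], [54, −8]] · [[1, 2], [2, 3]] = [[−49, −114], [38, 84]].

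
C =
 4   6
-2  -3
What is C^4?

[[4, 6], [-2, -3]]

C² = C (a projection; rank 1, trace 1), so C^4 = C.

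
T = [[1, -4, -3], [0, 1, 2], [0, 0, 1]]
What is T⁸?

T = I + N where N = [[0, -4, -3], [0, 0, 2], [0, 0, 0]] is strictly upper-triangular, so N³ = 0.
(I + N)⁸ = I + 8·N + 28·N² = [[1, -32, -248], [0, 1, 16], [0, 0, 1]].

[[1, -32, -248], [0, 1, 16], [0, 0, 1]]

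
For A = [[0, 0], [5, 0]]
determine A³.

[[0, 0], [0, 0]]

A is strictly triangular, hence nilpotent: A² = 0, so A³ = 0.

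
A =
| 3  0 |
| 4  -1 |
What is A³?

tr A = 2 and det A = -3, so the characteristic polynomial is λ² − (2)λ + (-3) with roots -1 and 3.
Eigenvectors give P = [[0, 1], [-1, 1]] with P⁻¹ = [[1, -1], [1, 0]], and A = P·diag(-1, 3)·P⁻¹.
Then A³ = P·diag(-1, 27)·P⁻¹ = [[0, 27], [1, 27]] · [[1, -1], [1, 0]] = [[27, 0], [28, -1]].

[[27, 0], [28, -1]]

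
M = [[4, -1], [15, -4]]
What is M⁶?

[[1, 0], [0, 1]]

M² = I (check: tr M = 0 and det M = -1), so M⁶ = I since 6 is even.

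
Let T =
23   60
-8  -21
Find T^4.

[[481, 1200], [-160, -399]]

tr T = 2 and det T = -3, so the characteristic polynomial is λ² − (2)λ + (-3) with roots -1 and 3.
Eigenvectors give P = [[-5, 3], [2, -1]] with P⁻¹ = [[1, 3], [2, 5]], and T = P·diag(-1, 3)·P⁻¹.
Then T^4 = P·diag(1, 81)·P⁻¹ = [[-5, 243], [2, -81]] · [[1, 3], [2, 5]] = [[481, 1200], [-160, -399]].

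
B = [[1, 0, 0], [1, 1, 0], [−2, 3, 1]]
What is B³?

B = I + N where N = [[0, 0, 0], [1, 0, 0], [−2, 3, 0]] is strictly lower-triangular, so N³ = 0.
(I + N)³ = I + 3·N + 3·N² = [[1, 0, 0], [3, 1, 0], [3, 9, 1]].

[[1, 0, 0], [3, 1, 0], [3, 9, 1]]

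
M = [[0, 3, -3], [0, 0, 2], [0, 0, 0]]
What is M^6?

M is strictly triangular, hence nilpotent: M^3 = 0, so M^6 = 0.

[[0, 0, 0], [0, 0, 0], [0, 0, 0]]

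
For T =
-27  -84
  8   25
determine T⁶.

[[5097, 15288], [-1456, -4367]]

tr T = -2 and det T = -3, so the characteristic polynomial is λ² − (-2)λ + (-3) with roots -3 and 1.
Eigenvectors give P = [[7, -3], [-2, 1]] with P⁻¹ = [[1, 3], [2, 7]], and T = P·diag(-3, 1)·P⁻¹.
Then T⁶ = P·diag(729, 1)·P⁻¹ = [[5103, -3], [-1458, 1]] · [[1, 3], [2, 7]] = [[5097, 15288], [-1456, -4367]].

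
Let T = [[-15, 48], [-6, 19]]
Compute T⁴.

[[-639, 1920], [-240, 721]]

tr T = 4 and det T = 3, so the characteristic polynomial is λ² − (4)λ + (3) with roots 1 and 3.
Eigenvectors give P = [[3, -8], [1, -3]] with P⁻¹ = [[3, -8], [1, -3]], and T = P·diag(1, 3)·P⁻¹.
Then T⁴ = P·diag(1, 81)·P⁻¹ = [[3, -648], [1, -243]] · [[3, -8], [1, -3]] = [[-639, 1920], [-240, 721]].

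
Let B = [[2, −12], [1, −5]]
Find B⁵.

[[92, −372], [31, −125]]

tr B = −3 and det B = 2, so the characteristic polynomial is λ² − (−3)λ + (2) with roots −1 and −2.
Eigenvectors give P = [[4, 3], [1, 1]] with P⁻¹ = [[1, −3], [−1, 4]], and B = P·diag(−1, −2)·P⁻¹.
Then B⁵ = P·diag(−1, −32)·P⁻¹ = [[−4, −96], [−1, −32]] · [[1, −3], [−1, 4]] = [[92, −372], [31, −125]].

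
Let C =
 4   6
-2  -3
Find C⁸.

[[4, 6], [-2, -3]]

C² = C (a projection; rank 1, trace 1), so C⁸ = C.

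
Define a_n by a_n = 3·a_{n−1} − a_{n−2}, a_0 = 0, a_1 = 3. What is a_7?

1131

With companion matrix T = [[3, −1], [1, 0]], [a_n, a_{n−1}]ᵀ = T·[a_{n−1}, a_{n−2}]ᵀ, so [a_7, a_6]ᵀ = T^6·[a_1, a_0]ᵀ.
T^6 = [[377, −144], [144, −55]], giving [a_7, a_6]ᵀ = [[1131], [432]].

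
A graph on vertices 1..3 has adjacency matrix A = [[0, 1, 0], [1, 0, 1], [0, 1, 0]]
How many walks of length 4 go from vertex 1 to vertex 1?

2

The number of length-4 walks from vertex 1 to vertex 1 is entry (1,1) of A⁴, where A is the adjacency matrix.
A² = [[1, 0, 1], [0, 2, 0], [1, 0, 1]]
A³ = [[0, 2, 0], [2, 0, 2], [0, 2, 0]]
A⁴ = [[2, 0, 2], [0, 4, 0], [2, 0, 2]]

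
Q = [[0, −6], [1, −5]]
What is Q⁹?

tr Q = −5 and det Q = 6, so the characteristic polynomial is λ² − (−5)λ + (6) with roots −3 and −2.
Eigenvectors give P = [[−2, 3], [−1, 1]] with P⁻¹ = [[1, −3], [1, −2]], and Q = P·diag(−3, −2)·P⁻¹.
Then Q⁹ = P·diag(−19683, −512)·P⁻¹ = [[39366, −1536], [19683, −512]] · [[1, −3], [1, −2]] = [[37830, −115026], [19171, −58025]].

[[37830, −115026], [19171, −58025]]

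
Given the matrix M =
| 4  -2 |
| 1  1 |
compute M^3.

[[46, -38], [19, -11]]

tr M = 5 and det M = 6, so the characteristic polynomial is λ² − (5)λ + (6) with roots 3 and 2.
Eigenvectors give P = [[2, 1], [1, 1]] with P⁻¹ = [[1, -1], [-1, 2]], and M = P·diag(3, 2)·P⁻¹.
Then M^3 = P·diag(27, 8)·P⁻¹ = [[54, 8], [27, 8]] · [[1, -1], [-1, 2]] = [[46, -38], [19, -11]].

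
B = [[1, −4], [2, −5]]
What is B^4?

[[−79, 160], [−80, 161]]

tr B = −4 and det B = 3, so the characteristic polynomial is λ² − (−4)λ + (3) with roots −1 and −3.
Eigenvectors give P = [[2, 1], [1, 1]] with P⁻¹ = [[1, −1], [−1, 2]], and B = P·diag(−1, −3)·P⁻¹.
Then B^4 = P·diag(1, 81)·P⁻¹ = [[2, 81], [1, 81]] · [[1, −1], [−1, 2]] = [[−79, 160], [−80, 161]].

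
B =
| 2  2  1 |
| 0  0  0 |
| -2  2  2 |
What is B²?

[[2, 6, 4], [0, 0, 0], [-8, 0, 2]]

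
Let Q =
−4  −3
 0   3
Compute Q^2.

[[16, 3], [0, 9]]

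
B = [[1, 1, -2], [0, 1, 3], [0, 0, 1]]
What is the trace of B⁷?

B = I + N where N = [[0, 1, -2], [0, 0, 3], [0, 0, 0]] is strictly upper-triangular, so N³ = 0.
(I + N)⁷ = I + 7·N + 21·N² = [[1, 7, 49], [0, 1, 21], [0, 0, 1]].

3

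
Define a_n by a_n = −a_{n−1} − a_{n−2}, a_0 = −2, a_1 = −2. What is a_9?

−2

With companion matrix T = [[−1, −1], [1, 0]], [a_n, a_{n−1}]ᵀ = T·[a_{n−1}, a_{n−2}]ᵀ, so [a_9, a_8]ᵀ = T^8·[a_1, a_0]ᵀ.
T^8 = [[0, 1], [−1, −1]], giving [a_9, a_8]ᵀ = [[−2], [4]].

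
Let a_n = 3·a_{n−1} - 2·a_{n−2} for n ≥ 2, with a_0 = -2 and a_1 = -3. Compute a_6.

-65

With companion matrix A = [[3, -2], [1, 0]], [a_n, a_{n−1}]ᵀ = A·[a_{n−1}, a_{n−2}]ᵀ, so [a_6, a_5]ᵀ = A⁵·[a_1, a_0]ᵀ.
A⁵ = [[63, -62], [31, -30]], giving [a_6, a_5]ᵀ = [[-65], [-33]].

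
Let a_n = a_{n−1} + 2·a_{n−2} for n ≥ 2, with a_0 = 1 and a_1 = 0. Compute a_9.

170

With companion matrix Q = [[1, 2], [1, 0]], [a_n, a_{n−1}]ᵀ = Q·[a_{n−1}, a_{n−2}]ᵀ, so [a_9, a_8]ᵀ = Q⁸·[a_1, a_0]ᵀ.
Q⁸ = [[171, 170], [85, 86]], giving [a_9, a_8]ᵀ = [[170], [86]].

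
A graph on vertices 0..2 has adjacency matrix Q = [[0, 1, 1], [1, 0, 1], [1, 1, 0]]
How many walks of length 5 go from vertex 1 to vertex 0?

11

The number of length-5 walks from vertex 1 to vertex 0 is entry (1,0) of Q^5, where Q is the adjacency matrix.
Q^2 = [[2, 1, 1], [1, 2, 1], [1, 1, 2]]
Q^3 = [[2, 3, 3], [3, 2, 3], [3, 3, 2]]
Q^4 = [[6, 5, 5], [5, 6, 5], [5, 5, 6]]
Q^5 = [[10, 11, 11], [11, 10, 11], [11, 11, 10]]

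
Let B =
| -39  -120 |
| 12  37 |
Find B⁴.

tr B = -2 and det B = -3, so the characteristic polynomial is λ² − (-2)λ + (-3) with roots -3 and 1.
Eigenvectors give P = [[-10, 3], [3, -1]] with P⁻¹ = [[-1, -3], [-3, -10]], and B = P·diag(-3, 1)·P⁻¹.
Then B⁴ = P·diag(81, 1)·P⁻¹ = [[-810, 3], [243, -1]] · [[-1, -3], [-3, -10]] = [[801, 2400], [-240, -719]].

[[801, 2400], [-240, -719]]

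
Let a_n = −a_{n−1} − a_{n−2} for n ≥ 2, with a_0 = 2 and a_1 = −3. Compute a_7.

With companion matrix B = [[−1, −1], [1, 0]], [a_n, a_{n−1}]ᵀ = B·[a_{n−1}, a_{n−2}]ᵀ, so [a_7, a_6]ᵀ = B^6·[a_1, a_0]ᵀ.
B^6 = [[1, 0], [0, 1]], giving [a_7, a_6]ᵀ = [[−3], [2]].

−3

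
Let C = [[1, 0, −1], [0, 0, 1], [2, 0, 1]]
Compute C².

[[−1, 0, −2], [2, 0, 1], [4, 0, −1]]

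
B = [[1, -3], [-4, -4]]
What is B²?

[[13, 9], [12, 28]]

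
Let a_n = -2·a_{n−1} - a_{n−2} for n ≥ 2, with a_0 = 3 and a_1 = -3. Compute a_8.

With companion matrix M = [[-2, -1], [1, 0]], [a_n, a_{n−1}]ᵀ = M·[a_{n−1}, a_{n−2}]ᵀ, so [a_8, a_7]ᵀ = M⁷·[a_1, a_0]ᵀ.
M⁷ = [[-8, -7], [7, 6]], giving [a_8, a_7]ᵀ = [[3], [-3]].

3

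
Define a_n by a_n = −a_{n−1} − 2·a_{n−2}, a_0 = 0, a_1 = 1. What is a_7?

7

With companion matrix C = [[−1, −2], [1, 0]], [a_n, a_{n−1}]ᵀ = C·[a_{n−1}, a_{n−2}]ᵀ, so [a_7, a_6]ᵀ = C⁶·[a_1, a_0]ᵀ.
C⁶ = [[7, 10], [−5, 2]], giving [a_7, a_6]ᵀ = [[7], [−5]].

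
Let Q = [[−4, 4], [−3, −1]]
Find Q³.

[[44, 36], [−27, 71]]

Q² = [[4, −20], [15, −11]]
Q³ = [[44, 36], [−27, 71]]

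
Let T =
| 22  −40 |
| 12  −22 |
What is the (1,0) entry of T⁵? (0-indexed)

tr T = 0 and det T = −4, so the characteristic polynomial is λ² − (0)λ + (−4) with roots −2 and 2.
Eigenvectors give P = [[5, −2], [3, −1]] with P⁻¹ = [[−1, 2], [−3, 5]], and T = P·diag(−2, 2)·P⁻¹.
Then T⁵ = P·diag(−32, 32)·P⁻¹ = [[−160, −64], [−96, −32]] · [[−1, 2], [−3, 5]] = [[352, −640], [192, −352]].

192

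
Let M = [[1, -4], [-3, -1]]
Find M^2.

[[13, 0], [0, 13]]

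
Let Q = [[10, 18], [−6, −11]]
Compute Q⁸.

tr Q = −1 and det Q = −2, so the characteristic polynomial is λ² − (−1)λ + (−2) with roots 1 and −2.
Eigenvectors give P = [[−2, −3], [1, 2]] with P⁻¹ = [[−2, −3], [1, 2]], and Q = P·diag(1, −2)·P⁻¹.
Then Q⁸ = P·diag(1, 256)·P⁻¹ = [[−2, −768], [1, 512]] · [[−2, −3], [1, 2]] = [[−764, −1530], [510, 1021]].

[[−764, −1530], [510, 1021]]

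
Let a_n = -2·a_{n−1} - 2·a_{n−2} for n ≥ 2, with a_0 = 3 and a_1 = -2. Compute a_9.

With companion matrix M = [[-2, -2], [1, 0]], [a_n, a_{n−1}]ᵀ = M·[a_{n−1}, a_{n−2}]ᵀ, so [a_9, a_8]ᵀ = M⁸·[a_1, a_0]ᵀ.
M⁸ = [[16, 0], [0, 16]], giving [a_9, a_8]ᵀ = [[-32], [48]].

-32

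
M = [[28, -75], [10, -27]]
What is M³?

tr M = 1 and det M = -6, so the characteristic polynomial is λ² − (1)λ + (-6) with roots -2 and 3.
Eigenvectors give P = [[5, -3], [2, -1]] with P⁻¹ = [[-1, 3], [-2, 5]], and M = P·diag(-2, 3)·P⁻¹.
Then M³ = P·diag(-8, 27)·P⁻¹ = [[-40, -81], [-16, -27]] · [[-1, 3], [-2, 5]] = [[202, -525], [70, -183]].

[[202, -525], [70, -183]]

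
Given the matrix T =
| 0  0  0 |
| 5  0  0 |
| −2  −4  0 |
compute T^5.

[[0, 0, 0], [0, 0, 0], [0, 0, 0]]

T is strictly triangular, hence nilpotent: T^3 = 0, so T^5 = 0.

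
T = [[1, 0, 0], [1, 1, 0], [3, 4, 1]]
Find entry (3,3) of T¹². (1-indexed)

1

T = I + N where N = [[0, 0, 0], [1, 0, 0], [3, 4, 0]] is strictly lower-triangular, so N³ = 0.
(I + N)¹² = I + 12·N + 66·N² = [[1, 0, 0], [12, 1, 0], [300, 48, 1]].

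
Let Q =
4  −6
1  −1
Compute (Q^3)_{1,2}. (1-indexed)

tr Q = 3 and det Q = 2, so the characteristic polynomial is λ² − (3)λ + (2) with roots 2 and 1.
Eigenvectors give P = [[−3, −2], [−1, −1]] with P⁻¹ = [[−1, 2], [1, −3]], and Q = P·diag(2, 1)·P⁻¹.
Then Q^3 = P·diag(8, 1)·P⁻¹ = [[−24, −2], [−8, −1]] · [[−1, 2], [1, −3]] = [[22, −42], [7, −13]].

−42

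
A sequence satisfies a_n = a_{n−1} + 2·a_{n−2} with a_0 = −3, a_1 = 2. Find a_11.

−680

With companion matrix C = [[1, 2], [1, 0]], [a_n, a_{n−1}]ᵀ = C·[a_{n−1}, a_{n−2}]ᵀ, so [a_11, a_10]ᵀ = C¹⁰·[a_1, a_0]ᵀ.
C¹⁰ = [[683, 682], [341, 342]], giving [a_11, a_10]ᵀ = [[−680], [−344]].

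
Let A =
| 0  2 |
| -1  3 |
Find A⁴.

tr A = 3 and det A = 2, so the characteristic polynomial is λ² − (3)λ + (2) with roots 1 and 2.
Eigenvectors give P = [[2, 1], [1, 1]] with P⁻¹ = [[1, -1], [-1, 2]], and A = P·diag(1, 2)·P⁻¹.
Then A⁴ = P·diag(1, 16)·P⁻¹ = [[2, 16], [1, 16]] · [[1, -1], [-1, 2]] = [[-14, 30], [-15, 31]].

[[-14, 30], [-15, 31]]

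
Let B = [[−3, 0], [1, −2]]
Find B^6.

tr B = −5 and det B = 6, so the characteristic polynomial is λ² − (−5)λ + (6) with roots −3 and −2.
Eigenvectors give P = [[−1, 0], [1, 1]] with P⁻¹ = [[−1, 0], [1, 1]], and B = P·diag(−3, −2)·P⁻¹.
Then B^6 = P·diag(729, 64)·P⁻¹ = [[−729, 0], [729, 64]] · [[−1, 0], [1, 1]] = [[729, 0], [−665, 64]].

[[729, 0], [−665, 64]]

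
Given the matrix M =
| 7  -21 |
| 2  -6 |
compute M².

M² = M (a projection; rank 1, trace 1), so M² = M.

[[7, -21], [2, -6]]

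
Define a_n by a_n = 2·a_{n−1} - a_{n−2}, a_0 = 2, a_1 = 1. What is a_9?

-7

With companion matrix T = [[2, -1], [1, 0]], [a_n, a_{n−1}]ᵀ = T·[a_{n−1}, a_{n−2}]ᵀ, so [a_9, a_8]ᵀ = T^8·[a_1, a_0]ᵀ.
T^8 = [[9, -8], [8, -7]], giving [a_9, a_8]ᵀ = [[-7], [-6]].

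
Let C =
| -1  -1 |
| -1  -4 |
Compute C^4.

[[29, 95], [95, 314]]

C^2 = [[2, 5], [5, 17]]
C^3 = [[-7, -22], [-22, -73]]
C^4 = [[29, 95], [95, 314]]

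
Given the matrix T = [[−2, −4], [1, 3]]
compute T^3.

T^2 = [[0, −4], [1, 5]]
T^3 = [[−4, −12], [3, 11]]

[[−4, −12], [3, 11]]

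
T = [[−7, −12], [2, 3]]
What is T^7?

[[−6559, −13116], [2186, 4371]]

tr T = −4 and det T = 3, so the characteristic polynomial is λ² − (−4)λ + (3) with roots −1 and −3.
Eigenvectors give P = [[−2, 3], [1, −1]] with P⁻¹ = [[1, 3], [1, 2]], and T = P·diag(−1, −3)·P⁻¹.
Then T^7 = P·diag(−1, −2187)·P⁻¹ = [[2, −6561], [−1, 2187]] · [[1, 3], [1, 2]] = [[−6559, −13116], [2186, 4371]].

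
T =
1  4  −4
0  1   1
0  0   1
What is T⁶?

T = I + N where N = [[0, 4, −4], [0, 0, 1], [0, 0, 0]] is strictly upper-triangular, so N³ = 0.
(I + N)⁶ = I + 6·N + 15·N² = [[1, 24, 36], [0, 1, 6], [0, 0, 1]].

[[1, 24, 36], [0, 1, 6], [0, 0, 1]]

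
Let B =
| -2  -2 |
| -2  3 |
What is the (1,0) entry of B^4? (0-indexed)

B^2 = [[8, -2], [-2, 13]]
B^3 = [[-12, -22], [-22, 43]]
B^4 = [[68, -42], [-42, 173]]

-42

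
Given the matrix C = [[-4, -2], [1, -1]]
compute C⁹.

[[-38854, -38342], [19171, 18659]]

tr C = -5 and det C = 6, so the characteristic polynomial is λ² − (-5)λ + (6) with roots -3 and -2.
Eigenvectors give P = [[-2, -1], [1, 1]] with P⁻¹ = [[-1, -1], [1, 2]], and C = P·diag(-3, -2)·P⁻¹.
Then C⁹ = P·diag(-19683, -512)·P⁻¹ = [[39366, 512], [-19683, -512]] · [[-1, -1], [1, 2]] = [[-38854, -38342], [19171, 18659]].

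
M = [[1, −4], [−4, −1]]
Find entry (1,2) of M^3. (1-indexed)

M^2 = [[17, 0], [0, 17]]
M^3 = [[17, −68], [−68, −17]]

−68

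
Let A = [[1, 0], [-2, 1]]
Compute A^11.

A = I + N where N = [[0, 0], [-2, 0]] is strictly lower-triangular, so N^2 = 0.
(I + N)^11 = I + 11·N = [[1, 0], [-22, 1]].

[[1, 0], [-22, 1]]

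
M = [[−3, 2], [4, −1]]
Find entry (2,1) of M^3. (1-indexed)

84

M^2 = [[17, −8], [−16, 9]]
M^3 = [[−83, 42], [84, −41]]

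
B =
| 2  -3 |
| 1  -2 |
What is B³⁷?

B² = I (check: tr B = 0 and det B = -1), so B³⁷ = B since 37 is odd.

[[2, -3], [1, -2]]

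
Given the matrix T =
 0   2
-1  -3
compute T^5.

[[30, 62], [-31, -63]]

tr T = -3 and det T = 2, so the characteristic polynomial is λ² − (-3)λ + (2) with roots -2 and -1.
Eigenvectors give P = [[1, -2], [-1, 1]] with P⁻¹ = [[-1, -2], [-1, -1]], and T = P·diag(-2, -1)·P⁻¹.
Then T^5 = P·diag(-32, -1)·P⁻¹ = [[-32, 2], [32, -1]] · [[-1, -2], [-1, -1]] = [[30, 62], [-31, -63]].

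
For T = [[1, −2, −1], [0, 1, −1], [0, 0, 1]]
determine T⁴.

[[1, −8, 8], [0, 1, −4], [0, 0, 1]]

T = I + N where N = [[0, −2, −1], [0, 0, −1], [0, 0, 0]] is strictly upper-triangular, so N³ = 0.
(I + N)⁴ = I + 4·N + 6·N² = [[1, −8, 8], [0, 1, −4], [0, 0, 1]].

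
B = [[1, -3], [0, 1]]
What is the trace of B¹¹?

2

B = I + N where N = [[0, -3], [0, 0]] is strictly upper-triangular, so N² = 0.
(I + N)¹¹ = I + 11·N = [[1, -33], [0, 1]].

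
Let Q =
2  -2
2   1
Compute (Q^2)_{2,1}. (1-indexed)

6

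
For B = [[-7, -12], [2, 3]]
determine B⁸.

tr B = -4 and det B = 3, so the characteristic polynomial is λ² − (-4)λ + (3) with roots -1 and -3.
Eigenvectors give P = [[-2, 3], [1, -1]] with P⁻¹ = [[1, 3], [1, 2]], and B = P·diag(-1, -3)·P⁻¹.
Then B⁸ = P·diag(1, 6561)·P⁻¹ = [[-2, 19683], [1, -6561]] · [[1, 3], [1, 2]] = [[19681, 39360], [-6560, -13119]].

[[19681, 39360], [-6560, -13119]]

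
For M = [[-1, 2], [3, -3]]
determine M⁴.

M² = [[7, -8], [-12, 15]]
M³ = [[-31, 38], [57, -69]]
M⁴ = [[145, -176], [-264, 321]]

[[145, -176], [-264, 321]]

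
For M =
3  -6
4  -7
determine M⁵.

tr M = -4 and det M = 3, so the characteristic polynomial is λ² − (-4)λ + (3) with roots -1 and -3.
Eigenvectors give P = [[3, 1], [2, 1]] with P⁻¹ = [[1, -1], [-2, 3]], and M = P·diag(-1, -3)·P⁻¹.
Then M⁵ = P·diag(-1, -243)·P⁻¹ = [[-3, -243], [-2, -243]] · [[1, -1], [-2, 3]] = [[483, -726], [484, -727]].

[[483, -726], [484, -727]]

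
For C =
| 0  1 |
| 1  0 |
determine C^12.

[[1, 0], [0, 1]]

C² = I (check: tr C = 0 and det C = −1), so C^12 = I since 12 is even.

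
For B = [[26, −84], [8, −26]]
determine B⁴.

tr B = 0 and det B = −4, so the characteristic polynomial is λ² − (0)λ + (−4) with roots −2 and 2.
Eigenvectors give P = [[3, 7], [1, 2]] with P⁻¹ = [[−2, 7], [1, −3]], and B = P·diag(−2, 2)·P⁻¹.
Then B⁴ = P·diag(16, 16)·P⁻¹ = [[48, 112], [16, 32]] · [[−2, 7], [1, −3]] = [[16, 0], [0, 16]].

[[16, 0], [0, 16]]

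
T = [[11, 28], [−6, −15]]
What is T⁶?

tr T = −4 and det T = 3, so the characteristic polynomial is λ² − (−4)λ + (3) with roots −3 and −1.
Eigenvectors give P = [[2, 7], [−1, −3]] with P⁻¹ = [[−3, −7], [1, 2]], and T = P·diag(−3, −1)·P⁻¹.
Then T⁶ = P·diag(729, 1)·P⁻¹ = [[1458, 7], [−729, −3]] · [[−3, −7], [1, 2]] = [[−4367, −10192], [2184, 5097]].

[[−4367, −10192], [2184, 5097]]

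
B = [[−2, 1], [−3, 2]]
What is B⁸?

[[1, 0], [0, 1]]

B² = I (check: tr B = 0 and det B = −1), so B⁸ = I since 8 is even.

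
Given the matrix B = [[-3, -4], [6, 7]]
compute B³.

tr B = 4 and det B = 3, so the characteristic polynomial is λ² − (4)λ + (3) with roots 3 and 1.
Eigenvectors give P = [[-2, -1], [3, 1]] with P⁻¹ = [[1, 1], [-3, -2]], and B = P·diag(3, 1)·P⁻¹.
Then B³ = P·diag(27, 1)·P⁻¹ = [[-54, -1], [81, 1]] · [[1, 1], [-3, -2]] = [[-51, -52], [78, 79]].

[[-51, -52], [78, 79]]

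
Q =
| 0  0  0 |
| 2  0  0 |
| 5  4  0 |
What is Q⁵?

[[0, 0, 0], [0, 0, 0], [0, 0, 0]]

Q is strictly triangular, hence nilpotent: Q³ = 0, so Q⁵ = 0.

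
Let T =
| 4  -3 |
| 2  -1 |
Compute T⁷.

tr T = 3 and det T = 2, so the characteristic polynomial is λ² − (3)λ + (2) with roots 2 and 1.
Eigenvectors give P = [[3, -1], [2, -1]] with P⁻¹ = [[1, -1], [2, -3]], and T = P·diag(2, 1)·P⁻¹.
Then T⁷ = P·diag(128, 1)·P⁻¹ = [[384, -1], [256, -1]] · [[1, -1], [2, -3]] = [[382, -381], [254, -253]].

[[382, -381], [254, -253]]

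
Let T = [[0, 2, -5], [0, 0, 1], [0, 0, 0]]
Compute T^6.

T is strictly triangular, hence nilpotent: T^3 = 0, so T^6 = 0.

[[0, 0, 0], [0, 0, 0], [0, 0, 0]]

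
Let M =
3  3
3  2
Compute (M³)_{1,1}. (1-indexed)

M² = [[18, 15], [15, 13]]
M³ = [[99, 84], [84, 71]]

99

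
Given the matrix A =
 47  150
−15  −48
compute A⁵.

[[2507, 8250], [−825, −2718]]

tr A = −1 and det A = −6, so the characteristic polynomial is λ² − (−1)λ + (−6) with roots 2 and −3.
Eigenvectors give P = [[10, −3], [−3, 1]] with P⁻¹ = [[1, 3], [3, 10]], and A = P·diag(2, −3)·P⁻¹.
Then A⁵ = P·diag(32, −243)·P⁻¹ = [[320, 729], [−96, −243]] · [[1, 3], [3, 10]] = [[2507, 8250], [−825, −2718]].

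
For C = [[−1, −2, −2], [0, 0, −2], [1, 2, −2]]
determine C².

[[−1, −2, 10], [−2, −4, 4], [−3, −6, −2]]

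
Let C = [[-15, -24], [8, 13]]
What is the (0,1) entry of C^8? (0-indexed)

tr C = -2 and det C = -3, so the characteristic polynomial is λ² − (-2)λ + (-3) with roots 1 and -3.
Eigenvectors give P = [[3, 2], [-2, -1]] with P⁻¹ = [[-1, -2], [2, 3]], and C = P·diag(1, -3)·P⁻¹.
Then C^8 = P·diag(1, 6561)·P⁻¹ = [[3, 13122], [-2, -6561]] · [[-1, -2], [2, 3]] = [[26241, 39360], [-13120, -19679]].

39360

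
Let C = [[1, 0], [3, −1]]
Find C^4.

C^2 = [[1, 0], [0, 1]]
C^3 = [[1, 0], [3, −1]]
C^4 = [[1, 0], [0, 1]]

[[1, 0], [0, 1]]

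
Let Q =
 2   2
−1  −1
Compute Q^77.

[[2, 2], [−1, −1]]

Q² = Q (a projection; rank 1, trace 1), so Q^77 = Q.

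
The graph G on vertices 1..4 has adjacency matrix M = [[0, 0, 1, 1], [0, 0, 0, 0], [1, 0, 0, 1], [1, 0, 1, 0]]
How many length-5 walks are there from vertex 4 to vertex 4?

10

The number of length-5 walks from vertex 4 to vertex 4 is entry (4,4) of M⁵, where M is the adjacency matrix.
M² = [[2, 0, 1, 1], [0, 0, 0, 0], [1, 0, 2, 1], [1, 0, 1, 2]]
M³ = [[2, 0, 3, 3], [0, 0, 0, 0], [3, 0, 2, 3], [3, 0, 3, 2]]
M⁴ = [[6, 0, 5, 5], [0, 0, 0, 0], [5, 0, 6, 5], [5, 0, 5, 6]]
M⁵ = [[10, 0, 11, 11], [0, 0, 0, 0], [11, 0, 10, 11], [11, 0, 11, 10]]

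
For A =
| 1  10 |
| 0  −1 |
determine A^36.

A² = I (check: tr A = 0 and det A = −1), so A^36 = I since 36 is even.

[[1, 0], [0, 1]]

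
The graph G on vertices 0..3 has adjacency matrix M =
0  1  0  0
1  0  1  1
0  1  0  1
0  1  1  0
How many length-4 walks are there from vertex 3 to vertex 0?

4

The number of length-4 walks from vertex 3 to vertex 0 is entry (3,0) of M⁴, where M is the adjacency matrix.
M² = [[1, 0, 1, 1], [0, 3, 1, 1], [1, 1, 2, 1], [1, 1, 1, 2]]
M³ = [[0, 3, 1, 1], [3, 2, 4, 4], [1, 4, 2, 3], [1, 4, 3, 2]]
M⁴ = [[3, 2, 4, 4], [2, 11, 6, 6], [4, 6, 7, 6], [4, 6, 6, 7]]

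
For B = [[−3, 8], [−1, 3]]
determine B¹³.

B² = I (check: tr B = 0 and det B = −1), so B¹³ = B since 13 is odd.

[[−3, 8], [−1, 3]]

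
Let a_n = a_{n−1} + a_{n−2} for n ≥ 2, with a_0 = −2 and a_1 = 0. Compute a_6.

−10

With companion matrix Q = [[1, 1], [1, 0]], [a_n, a_{n−1}]ᵀ = Q·[a_{n−1}, a_{n−2}]ᵀ, so [a_6, a_5]ᵀ = Q^5·[a_1, a_0]ᵀ.
Q^5 = [[8, 5], [5, 3]], giving [a_6, a_5]ᵀ = [[−10], [−6]].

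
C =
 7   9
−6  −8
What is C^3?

tr C = −1 and det C = −2, so the characteristic polynomial is λ² − (−1)λ + (−2) with roots 1 and −2.
Eigenvectors give P = [[3, 1], [−2, −1]] with P⁻¹ = [[1, 1], [−2, −3]], and C = P·diag(1, −2)·P⁻¹.
Then C^3 = P·diag(1, −8)·P⁻¹ = [[3, −8], [−2, 8]] · [[1, 1], [−2, −3]] = [[19, 27], [−18, −26]].

[[19, 27], [−18, −26]]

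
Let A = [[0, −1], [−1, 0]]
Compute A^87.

A² = I (check: tr A = 0 and det A = −1), so A^87 = A since 87 is odd.

[[0, −1], [−1, 0]]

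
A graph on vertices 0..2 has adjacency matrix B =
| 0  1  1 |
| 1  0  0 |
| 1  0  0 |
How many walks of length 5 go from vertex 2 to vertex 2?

0

The number of length-5 walks from vertex 2 to vertex 2 is entry (2,2) of B^5, where B is the adjacency matrix.
B^2 = [[2, 0, 0], [0, 1, 1], [0, 1, 1]]
B^3 = [[0, 2, 2], [2, 0, 0], [2, 0, 0]]
B^4 = [[4, 0, 0], [0, 2, 2], [0, 2, 2]]
B^5 = [[0, 4, 4], [4, 0, 0], [4, 0, 0]]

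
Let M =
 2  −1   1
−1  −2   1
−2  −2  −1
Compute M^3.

M^2 = [[3, −2, 0], [−2, 3, −4], [0, 8, −3]]
M^3 = [[8, 1, 1], [1, 4, 5], [−2, −10, 11]]

[[8, 1, 1], [1, 4, 5], [−2, −10, 11]]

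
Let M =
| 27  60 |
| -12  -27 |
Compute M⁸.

[[6561, 0], [0, 6561]]

tr M = 0 and det M = -9, so the characteristic polynomial is λ² − (0)λ + (-9) with roots 3 and -3.
Eigenvectors give P = [[5, -2], [-2, 1]] with P⁻¹ = [[1, 2], [2, 5]], and M = P·diag(3, -3)·P⁻¹.
Then M⁸ = P·diag(6561, 6561)·P⁻¹ = [[32805, -13122], [-13122, 6561]] · [[1, 2], [2, 5]] = [[6561, 0], [0, 6561]].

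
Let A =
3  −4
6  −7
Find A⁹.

tr A = −4 and det A = 3, so the characteristic polynomial is λ² − (−4)λ + (3) with roots −3 and −1.
Eigenvectors give P = [[−2, 1], [−3, 1]] with P⁻¹ = [[1, −1], [3, −2]], and A = P·diag(−3, −1)·P⁻¹.
Then A⁹ = P·diag(−19683, −1)·P⁻¹ = [[39366, −1], [59049, −1]] · [[1, −1], [3, −2]] = [[39363, −39364], [59046, −59047]].

[[39363, −39364], [59046, −59047]]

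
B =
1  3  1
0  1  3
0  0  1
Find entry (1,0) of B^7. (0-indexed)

B = I + N where N = [[0, 3, 1], [0, 0, 3], [0, 0, 0]] is strictly upper-triangular, so N^3 = 0.
(I + N)^7 = I + 7·N + 21·N^2 = [[1, 21, 196], [0, 1, 21], [0, 0, 1]].

0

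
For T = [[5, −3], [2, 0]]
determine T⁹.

tr T = 5 and det T = 6, so the characteristic polynomial is λ² − (5)λ + (6) with roots 2 and 3.
Eigenvectors give P = [[−1, 3], [−1, 2]] with P⁻¹ = [[2, −3], [1, −1]], and T = P·diag(2, 3)·P⁻¹.
Then T⁹ = P·diag(512, 19683)·P⁻¹ = [[−512, 59049], [−512, 39366]] · [[2, −3], [1, −1]] = [[58025, −57513], [38342, −37830]].

[[58025, −57513], [38342, −37830]]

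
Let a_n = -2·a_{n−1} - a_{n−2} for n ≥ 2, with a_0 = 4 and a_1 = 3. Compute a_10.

-66

With companion matrix Q = [[-2, -1], [1, 0]], [a_n, a_{n−1}]ᵀ = Q·[a_{n−1}, a_{n−2}]ᵀ, so [a_10, a_9]ᵀ = Q⁹·[a_1, a_0]ᵀ.
Q⁹ = [[-10, -9], [9, 8]], giving [a_10, a_9]ᵀ = [[-66], [59]].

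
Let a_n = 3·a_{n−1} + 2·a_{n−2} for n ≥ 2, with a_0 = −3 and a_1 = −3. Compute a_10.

−373119

With companion matrix B = [[3, 2], [1, 0]], [a_n, a_{n−1}]ᵀ = B·[a_{n−1}, a_{n−2}]ᵀ, so [a_10, a_9]ᵀ = B⁹·[a_1, a_0]ᵀ.
B⁹ = [[79647, 44726], [22363, 12558]], giving [a_10, a_9]ᵀ = [[−373119], [−104763]].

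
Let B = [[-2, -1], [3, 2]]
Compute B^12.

B² = I (check: tr B = 0 and det B = -1), so B^12 = I since 12 is even.

[[1, 0], [0, 1]]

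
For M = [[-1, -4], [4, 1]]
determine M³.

[[15, 60], [-60, -15]]

M² = [[-15, 0], [0, -15]]
M³ = [[15, 60], [-60, -15]]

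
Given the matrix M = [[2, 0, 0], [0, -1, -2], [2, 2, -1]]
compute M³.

[[8, 0, 0], [0, 11, 2], [-2, -2, 11]]

M² = [[4, 0, 0], [-4, -3, 4], [2, -4, -3]]
M³ = [[8, 0, 0], [0, 11, 2], [-2, -2, 11]]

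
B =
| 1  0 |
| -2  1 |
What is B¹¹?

[[1, 0], [-22, 1]]

B = I + N where N = [[0, 0], [-2, 0]] is strictly lower-triangular, so N² = 0.
(I + N)¹¹ = I + 11·N = [[1, 0], [-22, 1]].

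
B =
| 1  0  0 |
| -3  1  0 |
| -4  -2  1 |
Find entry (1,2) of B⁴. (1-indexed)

B = I + N where N = [[0, 0, 0], [-3, 0, 0], [-4, -2, 0]] is strictly lower-triangular, so N³ = 0.
(I + N)⁴ = I + 4·N + 6·N² = [[1, 0, 0], [-12, 1, 0], [20, -8, 1]].

0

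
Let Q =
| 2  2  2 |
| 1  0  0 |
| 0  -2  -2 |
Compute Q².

[[6, 0, 0], [2, 2, 2], [-2, 4, 4]]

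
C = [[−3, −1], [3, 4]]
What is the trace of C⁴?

C² = [[6, −1], [3, 13]]
C³ = [[−21, −10], [30, 49]]
C⁴ = [[33, −19], [57, 166]]

199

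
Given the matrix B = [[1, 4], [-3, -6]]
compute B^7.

[[6049, 8236], [-6177, -8364]]

tr B = -5 and det B = 6, so the characteristic polynomial is λ² − (-5)λ + (6) with roots -3 and -2.
Eigenvectors give P = [[1, -4], [-1, 3]] with P⁻¹ = [[-3, -4], [-1, -1]], and B = P·diag(-3, -2)·P⁻¹.
Then B^7 = P·diag(-2187, -128)·P⁻¹ = [[-2187, 512], [2187, -384]] · [[-3, -4], [-1, -1]] = [[6049, 8236], [-6177, -8364]].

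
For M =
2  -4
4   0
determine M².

[[-12, -8], [8, -16]]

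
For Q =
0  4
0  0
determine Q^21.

[[0, 0], [0, 0]]

Q is strictly triangular, hence nilpotent: Q^2 = 0, so Q^21 = 0.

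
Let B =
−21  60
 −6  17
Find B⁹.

[[−196821, 590460], [−59046, 177137]]

tr B = −4 and det B = 3, so the characteristic polynomial is λ² − (−4)λ + (3) with roots −1 and −3.
Eigenvectors give P = [[−3, −10], [−1, −3]] with P⁻¹ = [[3, −10], [−1, 3]], and B = P·diag(−1, −3)·P⁻¹.
Then B⁹ = P·diag(−1, −19683)·P⁻¹ = [[3, 196830], [1, 59049]] · [[3, −10], [−1, 3]] = [[−196821, 590460], [−59046, 177137]].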